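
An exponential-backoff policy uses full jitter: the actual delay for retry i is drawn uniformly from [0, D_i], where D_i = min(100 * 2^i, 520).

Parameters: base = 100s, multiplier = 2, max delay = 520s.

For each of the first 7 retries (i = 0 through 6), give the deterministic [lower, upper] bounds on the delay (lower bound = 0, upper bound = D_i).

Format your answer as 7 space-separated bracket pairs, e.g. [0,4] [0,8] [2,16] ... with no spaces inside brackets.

Answer: [0,100] [0,200] [0,400] [0,520] [0,520] [0,520] [0,520]

Derivation:
Computing bounds per retry:
  i=0: D_i=min(100*2^0,520)=100, bounds=[0,100]
  i=1: D_i=min(100*2^1,520)=200, bounds=[0,200]
  i=2: D_i=min(100*2^2,520)=400, bounds=[0,400]
  i=3: D_i=min(100*2^3,520)=520, bounds=[0,520]
  i=4: D_i=min(100*2^4,520)=520, bounds=[0,520]
  i=5: D_i=min(100*2^5,520)=520, bounds=[0,520]
  i=6: D_i=min(100*2^6,520)=520, bounds=[0,520]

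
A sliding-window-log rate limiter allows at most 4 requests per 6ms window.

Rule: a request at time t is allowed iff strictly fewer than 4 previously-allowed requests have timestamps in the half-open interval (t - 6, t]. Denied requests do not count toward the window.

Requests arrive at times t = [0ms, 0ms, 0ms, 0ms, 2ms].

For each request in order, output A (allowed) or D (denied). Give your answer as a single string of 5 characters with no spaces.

Answer: AAAAD

Derivation:
Tracking allowed requests in the window:
  req#1 t=0ms: ALLOW
  req#2 t=0ms: ALLOW
  req#3 t=0ms: ALLOW
  req#4 t=0ms: ALLOW
  req#5 t=2ms: DENY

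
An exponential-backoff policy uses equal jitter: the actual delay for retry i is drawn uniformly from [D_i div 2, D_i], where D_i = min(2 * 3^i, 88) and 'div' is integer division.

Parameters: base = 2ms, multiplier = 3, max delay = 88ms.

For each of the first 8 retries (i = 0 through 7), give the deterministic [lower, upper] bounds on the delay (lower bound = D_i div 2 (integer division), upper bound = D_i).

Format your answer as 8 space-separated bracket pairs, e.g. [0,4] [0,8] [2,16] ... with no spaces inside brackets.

Answer: [1,2] [3,6] [9,18] [27,54] [44,88] [44,88] [44,88] [44,88]

Derivation:
Computing bounds per retry:
  i=0: D_i=min(2*3^0,88)=2, bounds=[1,2]
  i=1: D_i=min(2*3^1,88)=6, bounds=[3,6]
  i=2: D_i=min(2*3^2,88)=18, bounds=[9,18]
  i=3: D_i=min(2*3^3,88)=54, bounds=[27,54]
  i=4: D_i=min(2*3^4,88)=88, bounds=[44,88]
  i=5: D_i=min(2*3^5,88)=88, bounds=[44,88]
  i=6: D_i=min(2*3^6,88)=88, bounds=[44,88]
  i=7: D_i=min(2*3^7,88)=88, bounds=[44,88]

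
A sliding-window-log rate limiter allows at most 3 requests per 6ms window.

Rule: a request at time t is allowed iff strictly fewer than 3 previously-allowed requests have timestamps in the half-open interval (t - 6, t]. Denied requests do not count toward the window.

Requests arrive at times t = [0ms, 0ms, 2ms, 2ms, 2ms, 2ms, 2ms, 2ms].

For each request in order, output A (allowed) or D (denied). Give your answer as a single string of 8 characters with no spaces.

Tracking allowed requests in the window:
  req#1 t=0ms: ALLOW
  req#2 t=0ms: ALLOW
  req#3 t=2ms: ALLOW
  req#4 t=2ms: DENY
  req#5 t=2ms: DENY
  req#6 t=2ms: DENY
  req#7 t=2ms: DENY
  req#8 t=2ms: DENY

Answer: AAADDDDD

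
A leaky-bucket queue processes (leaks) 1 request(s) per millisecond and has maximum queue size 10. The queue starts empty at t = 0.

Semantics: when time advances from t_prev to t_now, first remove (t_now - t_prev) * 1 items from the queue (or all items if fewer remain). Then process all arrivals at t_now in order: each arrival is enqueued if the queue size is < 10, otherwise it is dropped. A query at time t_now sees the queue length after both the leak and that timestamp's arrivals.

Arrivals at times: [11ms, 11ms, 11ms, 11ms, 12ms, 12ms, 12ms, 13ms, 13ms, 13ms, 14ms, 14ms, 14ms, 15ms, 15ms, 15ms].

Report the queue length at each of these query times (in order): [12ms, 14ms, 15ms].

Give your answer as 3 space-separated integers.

Queue lengths at query times:
  query t=12ms: backlog = 6
  query t=14ms: backlog = 10
  query t=15ms: backlog = 10

Answer: 6 10 10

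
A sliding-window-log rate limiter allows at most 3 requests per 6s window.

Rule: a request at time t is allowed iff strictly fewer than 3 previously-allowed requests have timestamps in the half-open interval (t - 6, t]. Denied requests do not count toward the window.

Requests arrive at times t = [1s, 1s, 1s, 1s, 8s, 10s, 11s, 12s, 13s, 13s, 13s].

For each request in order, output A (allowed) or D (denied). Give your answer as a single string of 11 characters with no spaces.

Answer: AAADAAADDDD

Derivation:
Tracking allowed requests in the window:
  req#1 t=1s: ALLOW
  req#2 t=1s: ALLOW
  req#3 t=1s: ALLOW
  req#4 t=1s: DENY
  req#5 t=8s: ALLOW
  req#6 t=10s: ALLOW
  req#7 t=11s: ALLOW
  req#8 t=12s: DENY
  req#9 t=13s: DENY
  req#10 t=13s: DENY
  req#11 t=13s: DENY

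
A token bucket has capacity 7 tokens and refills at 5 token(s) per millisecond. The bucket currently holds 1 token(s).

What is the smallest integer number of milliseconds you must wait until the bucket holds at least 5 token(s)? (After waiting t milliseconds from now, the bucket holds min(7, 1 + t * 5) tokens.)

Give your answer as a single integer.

Answer: 1

Derivation:
Need 1 + t * 5 >= 5, so t >= 4/5.
Smallest integer t = ceil(4/5) = 1.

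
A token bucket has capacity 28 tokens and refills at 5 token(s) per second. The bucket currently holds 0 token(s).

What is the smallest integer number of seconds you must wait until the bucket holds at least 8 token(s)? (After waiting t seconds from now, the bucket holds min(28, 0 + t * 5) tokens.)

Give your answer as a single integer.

Answer: 2

Derivation:
Need 0 + t * 5 >= 8, so t >= 8/5.
Smallest integer t = ceil(8/5) = 2.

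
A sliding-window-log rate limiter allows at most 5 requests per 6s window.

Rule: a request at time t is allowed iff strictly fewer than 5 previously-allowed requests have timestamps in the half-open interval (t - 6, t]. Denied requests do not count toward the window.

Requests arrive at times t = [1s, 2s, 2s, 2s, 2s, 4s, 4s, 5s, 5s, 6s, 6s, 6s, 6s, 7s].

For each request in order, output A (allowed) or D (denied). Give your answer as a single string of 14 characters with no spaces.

Tracking allowed requests in the window:
  req#1 t=1s: ALLOW
  req#2 t=2s: ALLOW
  req#3 t=2s: ALLOW
  req#4 t=2s: ALLOW
  req#5 t=2s: ALLOW
  req#6 t=4s: DENY
  req#7 t=4s: DENY
  req#8 t=5s: DENY
  req#9 t=5s: DENY
  req#10 t=6s: DENY
  req#11 t=6s: DENY
  req#12 t=6s: DENY
  req#13 t=6s: DENY
  req#14 t=7s: ALLOW

Answer: AAAAADDDDDDDDA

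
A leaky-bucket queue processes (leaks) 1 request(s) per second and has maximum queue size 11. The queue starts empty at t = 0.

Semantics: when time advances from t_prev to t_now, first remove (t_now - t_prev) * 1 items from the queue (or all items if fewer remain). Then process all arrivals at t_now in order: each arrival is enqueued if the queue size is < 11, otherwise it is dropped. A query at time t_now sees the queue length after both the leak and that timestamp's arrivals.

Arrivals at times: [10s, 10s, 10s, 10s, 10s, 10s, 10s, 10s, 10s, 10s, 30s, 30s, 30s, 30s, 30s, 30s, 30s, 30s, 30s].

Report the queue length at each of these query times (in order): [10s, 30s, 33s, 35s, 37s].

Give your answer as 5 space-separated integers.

Answer: 10 9 6 4 2

Derivation:
Queue lengths at query times:
  query t=10s: backlog = 10
  query t=30s: backlog = 9
  query t=33s: backlog = 6
  query t=35s: backlog = 4
  query t=37s: backlog = 2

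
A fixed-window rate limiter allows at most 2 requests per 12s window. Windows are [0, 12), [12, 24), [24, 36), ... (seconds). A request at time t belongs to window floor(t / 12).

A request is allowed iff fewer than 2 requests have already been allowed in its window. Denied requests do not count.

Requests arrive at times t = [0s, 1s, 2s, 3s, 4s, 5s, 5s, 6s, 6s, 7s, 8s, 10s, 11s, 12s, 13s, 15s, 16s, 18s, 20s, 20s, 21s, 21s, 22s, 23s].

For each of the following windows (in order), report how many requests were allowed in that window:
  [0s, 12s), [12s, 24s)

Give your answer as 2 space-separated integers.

Processing requests:
  req#1 t=0s (window 0): ALLOW
  req#2 t=1s (window 0): ALLOW
  req#3 t=2s (window 0): DENY
  req#4 t=3s (window 0): DENY
  req#5 t=4s (window 0): DENY
  req#6 t=5s (window 0): DENY
  req#7 t=5s (window 0): DENY
  req#8 t=6s (window 0): DENY
  req#9 t=6s (window 0): DENY
  req#10 t=7s (window 0): DENY
  req#11 t=8s (window 0): DENY
  req#12 t=10s (window 0): DENY
  req#13 t=11s (window 0): DENY
  req#14 t=12s (window 1): ALLOW
  req#15 t=13s (window 1): ALLOW
  req#16 t=15s (window 1): DENY
  req#17 t=16s (window 1): DENY
  req#18 t=18s (window 1): DENY
  req#19 t=20s (window 1): DENY
  req#20 t=20s (window 1): DENY
  req#21 t=21s (window 1): DENY
  req#22 t=21s (window 1): DENY
  req#23 t=22s (window 1): DENY
  req#24 t=23s (window 1): DENY

Allowed counts by window: 2 2

Answer: 2 2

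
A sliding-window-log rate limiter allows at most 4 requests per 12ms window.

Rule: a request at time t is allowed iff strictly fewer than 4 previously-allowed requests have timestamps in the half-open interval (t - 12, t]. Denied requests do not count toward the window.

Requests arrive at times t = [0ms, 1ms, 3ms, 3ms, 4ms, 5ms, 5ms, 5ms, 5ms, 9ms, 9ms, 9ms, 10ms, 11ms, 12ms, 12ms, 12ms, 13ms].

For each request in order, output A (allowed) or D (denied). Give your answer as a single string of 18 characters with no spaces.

Answer: AAAADDDDDDDDDDADDA

Derivation:
Tracking allowed requests in the window:
  req#1 t=0ms: ALLOW
  req#2 t=1ms: ALLOW
  req#3 t=3ms: ALLOW
  req#4 t=3ms: ALLOW
  req#5 t=4ms: DENY
  req#6 t=5ms: DENY
  req#7 t=5ms: DENY
  req#8 t=5ms: DENY
  req#9 t=5ms: DENY
  req#10 t=9ms: DENY
  req#11 t=9ms: DENY
  req#12 t=9ms: DENY
  req#13 t=10ms: DENY
  req#14 t=11ms: DENY
  req#15 t=12ms: ALLOW
  req#16 t=12ms: DENY
  req#17 t=12ms: DENY
  req#18 t=13ms: ALLOW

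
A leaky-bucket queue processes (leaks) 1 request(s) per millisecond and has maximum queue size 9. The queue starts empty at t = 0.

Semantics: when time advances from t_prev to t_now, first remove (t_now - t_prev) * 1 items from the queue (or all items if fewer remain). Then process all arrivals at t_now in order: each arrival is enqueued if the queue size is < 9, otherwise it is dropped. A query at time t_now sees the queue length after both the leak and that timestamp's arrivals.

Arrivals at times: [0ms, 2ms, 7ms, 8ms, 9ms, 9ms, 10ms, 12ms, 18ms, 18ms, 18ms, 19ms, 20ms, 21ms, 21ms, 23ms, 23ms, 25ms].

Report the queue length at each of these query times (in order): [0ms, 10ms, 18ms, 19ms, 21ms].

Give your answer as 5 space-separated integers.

Answer: 1 2 3 3 4

Derivation:
Queue lengths at query times:
  query t=0ms: backlog = 1
  query t=10ms: backlog = 2
  query t=18ms: backlog = 3
  query t=19ms: backlog = 3
  query t=21ms: backlog = 4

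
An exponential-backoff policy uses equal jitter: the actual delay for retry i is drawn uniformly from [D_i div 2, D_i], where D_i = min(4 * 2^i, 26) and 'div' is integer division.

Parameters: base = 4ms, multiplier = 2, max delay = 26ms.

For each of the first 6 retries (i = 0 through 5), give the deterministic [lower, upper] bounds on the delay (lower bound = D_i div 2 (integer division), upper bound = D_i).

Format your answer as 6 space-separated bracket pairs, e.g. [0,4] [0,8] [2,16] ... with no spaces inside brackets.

Answer: [2,4] [4,8] [8,16] [13,26] [13,26] [13,26]

Derivation:
Computing bounds per retry:
  i=0: D_i=min(4*2^0,26)=4, bounds=[2,4]
  i=1: D_i=min(4*2^1,26)=8, bounds=[4,8]
  i=2: D_i=min(4*2^2,26)=16, bounds=[8,16]
  i=3: D_i=min(4*2^3,26)=26, bounds=[13,26]
  i=4: D_i=min(4*2^4,26)=26, bounds=[13,26]
  i=5: D_i=min(4*2^5,26)=26, bounds=[13,26]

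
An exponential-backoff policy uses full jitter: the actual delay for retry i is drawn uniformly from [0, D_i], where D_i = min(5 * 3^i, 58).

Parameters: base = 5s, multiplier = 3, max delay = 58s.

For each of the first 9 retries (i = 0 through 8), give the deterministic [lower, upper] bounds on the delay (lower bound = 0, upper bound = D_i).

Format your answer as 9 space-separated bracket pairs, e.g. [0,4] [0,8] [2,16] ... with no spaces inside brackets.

Computing bounds per retry:
  i=0: D_i=min(5*3^0,58)=5, bounds=[0,5]
  i=1: D_i=min(5*3^1,58)=15, bounds=[0,15]
  i=2: D_i=min(5*3^2,58)=45, bounds=[0,45]
  i=3: D_i=min(5*3^3,58)=58, bounds=[0,58]
  i=4: D_i=min(5*3^4,58)=58, bounds=[0,58]
  i=5: D_i=min(5*3^5,58)=58, bounds=[0,58]
  i=6: D_i=min(5*3^6,58)=58, bounds=[0,58]
  i=7: D_i=min(5*3^7,58)=58, bounds=[0,58]
  i=8: D_i=min(5*3^8,58)=58, bounds=[0,58]

Answer: [0,5] [0,15] [0,45] [0,58] [0,58] [0,58] [0,58] [0,58] [0,58]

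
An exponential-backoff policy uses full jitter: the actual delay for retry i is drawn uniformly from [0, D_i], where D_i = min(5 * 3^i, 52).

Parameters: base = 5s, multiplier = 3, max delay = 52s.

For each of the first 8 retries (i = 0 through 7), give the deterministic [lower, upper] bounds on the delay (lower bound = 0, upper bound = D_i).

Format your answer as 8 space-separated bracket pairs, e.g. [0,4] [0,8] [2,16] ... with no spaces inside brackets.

Computing bounds per retry:
  i=0: D_i=min(5*3^0,52)=5, bounds=[0,5]
  i=1: D_i=min(5*3^1,52)=15, bounds=[0,15]
  i=2: D_i=min(5*3^2,52)=45, bounds=[0,45]
  i=3: D_i=min(5*3^3,52)=52, bounds=[0,52]
  i=4: D_i=min(5*3^4,52)=52, bounds=[0,52]
  i=5: D_i=min(5*3^5,52)=52, bounds=[0,52]
  i=6: D_i=min(5*3^6,52)=52, bounds=[0,52]
  i=7: D_i=min(5*3^7,52)=52, bounds=[0,52]

Answer: [0,5] [0,15] [0,45] [0,52] [0,52] [0,52] [0,52] [0,52]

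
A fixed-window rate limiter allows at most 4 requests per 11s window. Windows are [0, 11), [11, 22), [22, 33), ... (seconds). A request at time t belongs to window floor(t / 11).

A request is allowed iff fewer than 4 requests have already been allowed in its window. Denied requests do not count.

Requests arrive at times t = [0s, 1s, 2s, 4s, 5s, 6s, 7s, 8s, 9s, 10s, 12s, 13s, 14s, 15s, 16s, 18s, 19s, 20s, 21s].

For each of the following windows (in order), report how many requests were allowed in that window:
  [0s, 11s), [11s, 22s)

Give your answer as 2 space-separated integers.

Processing requests:
  req#1 t=0s (window 0): ALLOW
  req#2 t=1s (window 0): ALLOW
  req#3 t=2s (window 0): ALLOW
  req#4 t=4s (window 0): ALLOW
  req#5 t=5s (window 0): DENY
  req#6 t=6s (window 0): DENY
  req#7 t=7s (window 0): DENY
  req#8 t=8s (window 0): DENY
  req#9 t=9s (window 0): DENY
  req#10 t=10s (window 0): DENY
  req#11 t=12s (window 1): ALLOW
  req#12 t=13s (window 1): ALLOW
  req#13 t=14s (window 1): ALLOW
  req#14 t=15s (window 1): ALLOW
  req#15 t=16s (window 1): DENY
  req#16 t=18s (window 1): DENY
  req#17 t=19s (window 1): DENY
  req#18 t=20s (window 1): DENY
  req#19 t=21s (window 1): DENY

Allowed counts by window: 4 4

Answer: 4 4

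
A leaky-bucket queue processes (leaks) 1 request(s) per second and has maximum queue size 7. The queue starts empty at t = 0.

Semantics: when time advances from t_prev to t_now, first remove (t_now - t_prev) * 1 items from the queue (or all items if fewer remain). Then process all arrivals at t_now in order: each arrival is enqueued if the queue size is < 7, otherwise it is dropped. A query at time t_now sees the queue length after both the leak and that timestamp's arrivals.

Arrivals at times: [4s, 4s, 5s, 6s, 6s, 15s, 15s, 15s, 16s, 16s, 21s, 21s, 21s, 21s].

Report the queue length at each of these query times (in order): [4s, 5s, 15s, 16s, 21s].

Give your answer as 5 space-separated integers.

Answer: 2 2 3 4 4

Derivation:
Queue lengths at query times:
  query t=4s: backlog = 2
  query t=5s: backlog = 2
  query t=15s: backlog = 3
  query t=16s: backlog = 4
  query t=21s: backlog = 4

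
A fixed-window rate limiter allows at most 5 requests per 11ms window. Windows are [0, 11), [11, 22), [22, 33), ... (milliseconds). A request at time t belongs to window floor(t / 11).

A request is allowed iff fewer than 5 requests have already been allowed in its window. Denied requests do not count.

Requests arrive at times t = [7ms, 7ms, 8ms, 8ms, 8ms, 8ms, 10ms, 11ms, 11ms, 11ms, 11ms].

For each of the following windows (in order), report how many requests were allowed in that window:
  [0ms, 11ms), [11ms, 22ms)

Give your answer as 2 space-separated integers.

Processing requests:
  req#1 t=7ms (window 0): ALLOW
  req#2 t=7ms (window 0): ALLOW
  req#3 t=8ms (window 0): ALLOW
  req#4 t=8ms (window 0): ALLOW
  req#5 t=8ms (window 0): ALLOW
  req#6 t=8ms (window 0): DENY
  req#7 t=10ms (window 0): DENY
  req#8 t=11ms (window 1): ALLOW
  req#9 t=11ms (window 1): ALLOW
  req#10 t=11ms (window 1): ALLOW
  req#11 t=11ms (window 1): ALLOW

Allowed counts by window: 5 4

Answer: 5 4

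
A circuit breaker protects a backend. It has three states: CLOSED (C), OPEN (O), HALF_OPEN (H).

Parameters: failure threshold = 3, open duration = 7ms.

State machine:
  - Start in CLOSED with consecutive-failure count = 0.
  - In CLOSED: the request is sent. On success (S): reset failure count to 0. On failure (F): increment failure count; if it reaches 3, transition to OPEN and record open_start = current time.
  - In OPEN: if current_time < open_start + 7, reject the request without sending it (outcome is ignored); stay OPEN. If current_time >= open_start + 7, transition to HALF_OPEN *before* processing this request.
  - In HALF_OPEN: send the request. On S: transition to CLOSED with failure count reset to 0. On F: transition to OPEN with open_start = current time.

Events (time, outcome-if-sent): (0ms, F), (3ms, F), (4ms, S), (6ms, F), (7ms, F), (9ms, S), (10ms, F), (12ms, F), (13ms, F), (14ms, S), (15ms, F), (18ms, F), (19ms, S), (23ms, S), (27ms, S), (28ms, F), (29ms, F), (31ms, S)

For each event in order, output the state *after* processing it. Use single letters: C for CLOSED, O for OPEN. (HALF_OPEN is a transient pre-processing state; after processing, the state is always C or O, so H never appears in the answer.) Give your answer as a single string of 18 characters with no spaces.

Answer: CCCCCCCCOOOOOCCCCC

Derivation:
State after each event:
  event#1 t=0ms outcome=F: state=CLOSED
  event#2 t=3ms outcome=F: state=CLOSED
  event#3 t=4ms outcome=S: state=CLOSED
  event#4 t=6ms outcome=F: state=CLOSED
  event#5 t=7ms outcome=F: state=CLOSED
  event#6 t=9ms outcome=S: state=CLOSED
  event#7 t=10ms outcome=F: state=CLOSED
  event#8 t=12ms outcome=F: state=CLOSED
  event#9 t=13ms outcome=F: state=OPEN
  event#10 t=14ms outcome=S: state=OPEN
  event#11 t=15ms outcome=F: state=OPEN
  event#12 t=18ms outcome=F: state=OPEN
  event#13 t=19ms outcome=S: state=OPEN
  event#14 t=23ms outcome=S: state=CLOSED
  event#15 t=27ms outcome=S: state=CLOSED
  event#16 t=28ms outcome=F: state=CLOSED
  event#17 t=29ms outcome=F: state=CLOSED
  event#18 t=31ms outcome=S: state=CLOSED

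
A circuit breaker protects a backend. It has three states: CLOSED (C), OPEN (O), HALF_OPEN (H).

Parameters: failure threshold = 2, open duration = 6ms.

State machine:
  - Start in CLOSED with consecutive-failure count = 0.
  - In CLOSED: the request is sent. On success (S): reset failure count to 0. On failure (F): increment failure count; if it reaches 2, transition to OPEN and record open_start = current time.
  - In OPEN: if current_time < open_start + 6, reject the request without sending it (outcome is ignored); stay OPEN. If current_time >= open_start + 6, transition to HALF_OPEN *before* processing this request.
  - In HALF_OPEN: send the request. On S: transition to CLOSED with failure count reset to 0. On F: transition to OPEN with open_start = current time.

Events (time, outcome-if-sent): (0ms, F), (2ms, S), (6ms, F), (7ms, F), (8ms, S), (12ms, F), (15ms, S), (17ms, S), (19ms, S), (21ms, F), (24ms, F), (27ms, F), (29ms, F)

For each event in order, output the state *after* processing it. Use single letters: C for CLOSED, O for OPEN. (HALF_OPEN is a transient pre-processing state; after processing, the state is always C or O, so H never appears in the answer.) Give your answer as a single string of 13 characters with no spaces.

State after each event:
  event#1 t=0ms outcome=F: state=CLOSED
  event#2 t=2ms outcome=S: state=CLOSED
  event#3 t=6ms outcome=F: state=CLOSED
  event#4 t=7ms outcome=F: state=OPEN
  event#5 t=8ms outcome=S: state=OPEN
  event#6 t=12ms outcome=F: state=OPEN
  event#7 t=15ms outcome=S: state=CLOSED
  event#8 t=17ms outcome=S: state=CLOSED
  event#9 t=19ms outcome=S: state=CLOSED
  event#10 t=21ms outcome=F: state=CLOSED
  event#11 t=24ms outcome=F: state=OPEN
  event#12 t=27ms outcome=F: state=OPEN
  event#13 t=29ms outcome=F: state=OPEN

Answer: CCCOOOCCCCOOO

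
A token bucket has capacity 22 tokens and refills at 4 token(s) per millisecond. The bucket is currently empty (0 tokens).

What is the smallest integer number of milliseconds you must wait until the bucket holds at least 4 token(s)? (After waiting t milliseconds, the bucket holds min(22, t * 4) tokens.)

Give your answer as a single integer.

Answer: 1

Derivation:
Need t * 4 >= 4, so t >= 4/4.
Smallest integer t = ceil(4/4) = 1.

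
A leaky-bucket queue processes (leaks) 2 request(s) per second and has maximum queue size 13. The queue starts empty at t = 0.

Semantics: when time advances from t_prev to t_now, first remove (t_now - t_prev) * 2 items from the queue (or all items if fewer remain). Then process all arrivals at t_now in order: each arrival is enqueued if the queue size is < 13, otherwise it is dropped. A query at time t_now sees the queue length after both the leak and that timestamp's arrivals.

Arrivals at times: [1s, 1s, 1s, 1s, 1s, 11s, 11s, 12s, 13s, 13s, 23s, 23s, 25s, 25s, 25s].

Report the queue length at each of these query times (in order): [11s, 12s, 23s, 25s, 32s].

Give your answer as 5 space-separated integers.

Answer: 2 1 2 3 0

Derivation:
Queue lengths at query times:
  query t=11s: backlog = 2
  query t=12s: backlog = 1
  query t=23s: backlog = 2
  query t=25s: backlog = 3
  query t=32s: backlog = 0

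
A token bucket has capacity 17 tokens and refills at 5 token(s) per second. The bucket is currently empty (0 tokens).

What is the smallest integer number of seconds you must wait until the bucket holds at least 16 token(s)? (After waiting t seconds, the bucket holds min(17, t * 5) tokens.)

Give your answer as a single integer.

Need t * 5 >= 16, so t >= 16/5.
Smallest integer t = ceil(16/5) = 4.

Answer: 4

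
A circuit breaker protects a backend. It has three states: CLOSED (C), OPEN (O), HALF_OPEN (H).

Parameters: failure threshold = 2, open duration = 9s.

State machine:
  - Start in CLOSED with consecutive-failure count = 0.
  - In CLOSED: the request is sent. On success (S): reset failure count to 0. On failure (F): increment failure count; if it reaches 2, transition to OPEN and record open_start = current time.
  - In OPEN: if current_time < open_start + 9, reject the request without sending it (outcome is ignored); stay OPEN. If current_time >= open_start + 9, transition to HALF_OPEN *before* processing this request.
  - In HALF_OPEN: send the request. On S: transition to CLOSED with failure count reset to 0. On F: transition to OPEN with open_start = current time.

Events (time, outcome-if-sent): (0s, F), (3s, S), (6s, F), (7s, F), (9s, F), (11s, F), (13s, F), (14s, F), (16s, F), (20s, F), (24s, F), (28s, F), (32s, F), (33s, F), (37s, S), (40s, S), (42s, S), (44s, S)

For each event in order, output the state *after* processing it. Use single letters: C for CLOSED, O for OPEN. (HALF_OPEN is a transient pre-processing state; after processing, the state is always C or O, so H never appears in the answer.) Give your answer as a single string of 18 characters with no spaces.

Answer: CCCOOOOOOOOOOOCCCC

Derivation:
State after each event:
  event#1 t=0s outcome=F: state=CLOSED
  event#2 t=3s outcome=S: state=CLOSED
  event#3 t=6s outcome=F: state=CLOSED
  event#4 t=7s outcome=F: state=OPEN
  event#5 t=9s outcome=F: state=OPEN
  event#6 t=11s outcome=F: state=OPEN
  event#7 t=13s outcome=F: state=OPEN
  event#8 t=14s outcome=F: state=OPEN
  event#9 t=16s outcome=F: state=OPEN
  event#10 t=20s outcome=F: state=OPEN
  event#11 t=24s outcome=F: state=OPEN
  event#12 t=28s outcome=F: state=OPEN
  event#13 t=32s outcome=F: state=OPEN
  event#14 t=33s outcome=F: state=OPEN
  event#15 t=37s outcome=S: state=CLOSED
  event#16 t=40s outcome=S: state=CLOSED
  event#17 t=42s outcome=S: state=CLOSED
  event#18 t=44s outcome=S: state=CLOSED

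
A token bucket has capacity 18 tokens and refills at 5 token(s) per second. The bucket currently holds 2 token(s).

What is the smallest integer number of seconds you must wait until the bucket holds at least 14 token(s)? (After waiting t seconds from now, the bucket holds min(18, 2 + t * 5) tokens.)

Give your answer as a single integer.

Answer: 3

Derivation:
Need 2 + t * 5 >= 14, so t >= 12/5.
Smallest integer t = ceil(12/5) = 3.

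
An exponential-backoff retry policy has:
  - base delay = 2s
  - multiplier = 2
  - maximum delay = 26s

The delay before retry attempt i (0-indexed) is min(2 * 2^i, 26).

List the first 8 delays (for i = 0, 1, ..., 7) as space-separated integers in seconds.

Computing each delay:
  i=0: min(2*2^0, 26) = 2
  i=1: min(2*2^1, 26) = 4
  i=2: min(2*2^2, 26) = 8
  i=3: min(2*2^3, 26) = 16
  i=4: min(2*2^4, 26) = 26
  i=5: min(2*2^5, 26) = 26
  i=6: min(2*2^6, 26) = 26
  i=7: min(2*2^7, 26) = 26

Answer: 2 4 8 16 26 26 26 26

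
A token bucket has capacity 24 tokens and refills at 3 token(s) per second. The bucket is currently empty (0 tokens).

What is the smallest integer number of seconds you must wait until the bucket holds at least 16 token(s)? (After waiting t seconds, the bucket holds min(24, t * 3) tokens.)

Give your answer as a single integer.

Answer: 6

Derivation:
Need t * 3 >= 16, so t >= 16/3.
Smallest integer t = ceil(16/3) = 6.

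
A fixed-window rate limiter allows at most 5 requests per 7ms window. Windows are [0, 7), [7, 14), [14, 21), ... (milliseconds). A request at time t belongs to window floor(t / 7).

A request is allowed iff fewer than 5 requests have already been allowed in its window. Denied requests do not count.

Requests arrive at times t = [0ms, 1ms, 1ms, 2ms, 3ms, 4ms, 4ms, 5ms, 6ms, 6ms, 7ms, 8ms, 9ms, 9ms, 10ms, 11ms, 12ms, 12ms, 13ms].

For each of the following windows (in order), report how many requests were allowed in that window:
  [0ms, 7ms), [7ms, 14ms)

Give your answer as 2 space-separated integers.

Processing requests:
  req#1 t=0ms (window 0): ALLOW
  req#2 t=1ms (window 0): ALLOW
  req#3 t=1ms (window 0): ALLOW
  req#4 t=2ms (window 0): ALLOW
  req#5 t=3ms (window 0): ALLOW
  req#6 t=4ms (window 0): DENY
  req#7 t=4ms (window 0): DENY
  req#8 t=5ms (window 0): DENY
  req#9 t=6ms (window 0): DENY
  req#10 t=6ms (window 0): DENY
  req#11 t=7ms (window 1): ALLOW
  req#12 t=8ms (window 1): ALLOW
  req#13 t=9ms (window 1): ALLOW
  req#14 t=9ms (window 1): ALLOW
  req#15 t=10ms (window 1): ALLOW
  req#16 t=11ms (window 1): DENY
  req#17 t=12ms (window 1): DENY
  req#18 t=12ms (window 1): DENY
  req#19 t=13ms (window 1): DENY

Allowed counts by window: 5 5

Answer: 5 5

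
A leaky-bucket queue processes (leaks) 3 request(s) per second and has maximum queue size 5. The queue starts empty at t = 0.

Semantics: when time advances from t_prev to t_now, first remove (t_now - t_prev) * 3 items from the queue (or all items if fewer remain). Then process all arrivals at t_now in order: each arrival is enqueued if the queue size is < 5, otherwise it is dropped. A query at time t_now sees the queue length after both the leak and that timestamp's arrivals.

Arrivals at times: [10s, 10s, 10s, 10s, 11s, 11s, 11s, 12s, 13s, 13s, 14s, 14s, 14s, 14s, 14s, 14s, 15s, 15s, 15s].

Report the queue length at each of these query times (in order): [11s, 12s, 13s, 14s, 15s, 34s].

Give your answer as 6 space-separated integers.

Queue lengths at query times:
  query t=11s: backlog = 4
  query t=12s: backlog = 2
  query t=13s: backlog = 2
  query t=14s: backlog = 5
  query t=15s: backlog = 5
  query t=34s: backlog = 0

Answer: 4 2 2 5 5 0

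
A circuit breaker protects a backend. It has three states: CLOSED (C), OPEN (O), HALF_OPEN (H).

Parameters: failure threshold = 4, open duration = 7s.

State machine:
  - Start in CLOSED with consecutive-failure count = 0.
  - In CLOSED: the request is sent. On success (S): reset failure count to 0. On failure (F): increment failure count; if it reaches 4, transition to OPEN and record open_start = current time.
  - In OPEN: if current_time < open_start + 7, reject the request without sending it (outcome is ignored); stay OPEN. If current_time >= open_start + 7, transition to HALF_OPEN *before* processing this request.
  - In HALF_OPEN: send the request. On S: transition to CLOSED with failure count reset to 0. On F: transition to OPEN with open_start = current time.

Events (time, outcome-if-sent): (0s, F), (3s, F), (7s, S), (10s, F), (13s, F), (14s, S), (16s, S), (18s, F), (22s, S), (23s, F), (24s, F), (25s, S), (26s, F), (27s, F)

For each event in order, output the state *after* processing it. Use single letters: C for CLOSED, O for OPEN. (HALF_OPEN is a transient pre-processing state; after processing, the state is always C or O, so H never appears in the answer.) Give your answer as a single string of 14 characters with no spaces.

State after each event:
  event#1 t=0s outcome=F: state=CLOSED
  event#2 t=3s outcome=F: state=CLOSED
  event#3 t=7s outcome=S: state=CLOSED
  event#4 t=10s outcome=F: state=CLOSED
  event#5 t=13s outcome=F: state=CLOSED
  event#6 t=14s outcome=S: state=CLOSED
  event#7 t=16s outcome=S: state=CLOSED
  event#8 t=18s outcome=F: state=CLOSED
  event#9 t=22s outcome=S: state=CLOSED
  event#10 t=23s outcome=F: state=CLOSED
  event#11 t=24s outcome=F: state=CLOSED
  event#12 t=25s outcome=S: state=CLOSED
  event#13 t=26s outcome=F: state=CLOSED
  event#14 t=27s outcome=F: state=CLOSED

Answer: CCCCCCCCCCCCCC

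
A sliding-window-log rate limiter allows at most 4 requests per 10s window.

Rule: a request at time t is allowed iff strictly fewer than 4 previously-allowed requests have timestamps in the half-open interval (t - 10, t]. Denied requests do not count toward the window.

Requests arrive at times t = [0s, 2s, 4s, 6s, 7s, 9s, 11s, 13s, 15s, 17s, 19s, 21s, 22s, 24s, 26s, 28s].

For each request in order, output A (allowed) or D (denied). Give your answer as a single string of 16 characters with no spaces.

Tracking allowed requests in the window:
  req#1 t=0s: ALLOW
  req#2 t=2s: ALLOW
  req#3 t=4s: ALLOW
  req#4 t=6s: ALLOW
  req#5 t=7s: DENY
  req#6 t=9s: DENY
  req#7 t=11s: ALLOW
  req#8 t=13s: ALLOW
  req#9 t=15s: ALLOW
  req#10 t=17s: ALLOW
  req#11 t=19s: DENY
  req#12 t=21s: ALLOW
  req#13 t=22s: DENY
  req#14 t=24s: ALLOW
  req#15 t=26s: ALLOW
  req#16 t=28s: ALLOW

Answer: AAAADDAAAADADAAA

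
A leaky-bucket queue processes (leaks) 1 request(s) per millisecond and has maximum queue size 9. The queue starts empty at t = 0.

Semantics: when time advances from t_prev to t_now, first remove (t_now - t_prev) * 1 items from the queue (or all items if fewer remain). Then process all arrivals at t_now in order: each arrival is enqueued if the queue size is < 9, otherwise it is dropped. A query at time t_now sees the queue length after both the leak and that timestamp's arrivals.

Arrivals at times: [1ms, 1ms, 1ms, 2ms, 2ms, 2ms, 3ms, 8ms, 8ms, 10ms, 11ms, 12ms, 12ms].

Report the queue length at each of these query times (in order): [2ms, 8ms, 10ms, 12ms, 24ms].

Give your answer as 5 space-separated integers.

Answer: 5 2 1 2 0

Derivation:
Queue lengths at query times:
  query t=2ms: backlog = 5
  query t=8ms: backlog = 2
  query t=10ms: backlog = 1
  query t=12ms: backlog = 2
  query t=24ms: backlog = 0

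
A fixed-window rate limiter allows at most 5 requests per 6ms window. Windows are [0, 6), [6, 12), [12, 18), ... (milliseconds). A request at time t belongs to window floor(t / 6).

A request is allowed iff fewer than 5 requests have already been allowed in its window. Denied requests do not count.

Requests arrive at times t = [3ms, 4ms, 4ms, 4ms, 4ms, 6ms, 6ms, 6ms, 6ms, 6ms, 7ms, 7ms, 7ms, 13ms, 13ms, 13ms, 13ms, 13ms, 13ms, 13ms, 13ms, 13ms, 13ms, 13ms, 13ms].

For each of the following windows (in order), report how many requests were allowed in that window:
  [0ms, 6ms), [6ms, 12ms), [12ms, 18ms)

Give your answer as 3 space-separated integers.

Processing requests:
  req#1 t=3ms (window 0): ALLOW
  req#2 t=4ms (window 0): ALLOW
  req#3 t=4ms (window 0): ALLOW
  req#4 t=4ms (window 0): ALLOW
  req#5 t=4ms (window 0): ALLOW
  req#6 t=6ms (window 1): ALLOW
  req#7 t=6ms (window 1): ALLOW
  req#8 t=6ms (window 1): ALLOW
  req#9 t=6ms (window 1): ALLOW
  req#10 t=6ms (window 1): ALLOW
  req#11 t=7ms (window 1): DENY
  req#12 t=7ms (window 1): DENY
  req#13 t=7ms (window 1): DENY
  req#14 t=13ms (window 2): ALLOW
  req#15 t=13ms (window 2): ALLOW
  req#16 t=13ms (window 2): ALLOW
  req#17 t=13ms (window 2): ALLOW
  req#18 t=13ms (window 2): ALLOW
  req#19 t=13ms (window 2): DENY
  req#20 t=13ms (window 2): DENY
  req#21 t=13ms (window 2): DENY
  req#22 t=13ms (window 2): DENY
  req#23 t=13ms (window 2): DENY
  req#24 t=13ms (window 2): DENY
  req#25 t=13ms (window 2): DENY

Allowed counts by window: 5 5 5

Answer: 5 5 5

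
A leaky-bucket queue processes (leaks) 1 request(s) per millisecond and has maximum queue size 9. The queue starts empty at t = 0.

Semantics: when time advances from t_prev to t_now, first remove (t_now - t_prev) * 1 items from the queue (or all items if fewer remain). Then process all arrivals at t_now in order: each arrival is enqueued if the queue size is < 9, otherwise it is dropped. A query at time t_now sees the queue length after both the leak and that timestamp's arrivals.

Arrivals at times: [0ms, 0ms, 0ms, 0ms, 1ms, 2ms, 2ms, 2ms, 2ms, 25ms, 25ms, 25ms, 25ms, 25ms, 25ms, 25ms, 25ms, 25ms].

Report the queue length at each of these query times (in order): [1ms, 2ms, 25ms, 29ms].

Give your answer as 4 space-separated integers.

Queue lengths at query times:
  query t=1ms: backlog = 4
  query t=2ms: backlog = 7
  query t=25ms: backlog = 9
  query t=29ms: backlog = 5

Answer: 4 7 9 5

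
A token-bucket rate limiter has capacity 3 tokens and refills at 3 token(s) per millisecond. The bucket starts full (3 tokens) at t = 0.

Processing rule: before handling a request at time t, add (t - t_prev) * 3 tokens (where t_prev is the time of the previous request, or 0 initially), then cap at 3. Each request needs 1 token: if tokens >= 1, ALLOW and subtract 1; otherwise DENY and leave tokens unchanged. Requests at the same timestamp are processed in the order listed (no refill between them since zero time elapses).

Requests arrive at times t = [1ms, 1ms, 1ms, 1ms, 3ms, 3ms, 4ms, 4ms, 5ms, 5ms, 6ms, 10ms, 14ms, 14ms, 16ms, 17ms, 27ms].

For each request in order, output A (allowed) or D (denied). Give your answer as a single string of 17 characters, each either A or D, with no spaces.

Answer: AAADAAAAAAAAAAAAA

Derivation:
Simulating step by step:
  req#1 t=1ms: ALLOW
  req#2 t=1ms: ALLOW
  req#3 t=1ms: ALLOW
  req#4 t=1ms: DENY
  req#5 t=3ms: ALLOW
  req#6 t=3ms: ALLOW
  req#7 t=4ms: ALLOW
  req#8 t=4ms: ALLOW
  req#9 t=5ms: ALLOW
  req#10 t=5ms: ALLOW
  req#11 t=6ms: ALLOW
  req#12 t=10ms: ALLOW
  req#13 t=14ms: ALLOW
  req#14 t=14ms: ALLOW
  req#15 t=16ms: ALLOW
  req#16 t=17ms: ALLOW
  req#17 t=27ms: ALLOW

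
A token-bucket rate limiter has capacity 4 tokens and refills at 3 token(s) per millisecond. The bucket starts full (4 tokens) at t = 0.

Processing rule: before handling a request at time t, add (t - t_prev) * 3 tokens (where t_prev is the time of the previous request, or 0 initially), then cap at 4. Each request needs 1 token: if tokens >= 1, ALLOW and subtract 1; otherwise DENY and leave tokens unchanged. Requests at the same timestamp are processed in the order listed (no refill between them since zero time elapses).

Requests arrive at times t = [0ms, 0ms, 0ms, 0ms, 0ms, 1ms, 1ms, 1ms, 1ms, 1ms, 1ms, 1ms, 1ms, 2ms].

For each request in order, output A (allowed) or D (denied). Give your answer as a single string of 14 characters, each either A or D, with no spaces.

Simulating step by step:
  req#1 t=0ms: ALLOW
  req#2 t=0ms: ALLOW
  req#3 t=0ms: ALLOW
  req#4 t=0ms: ALLOW
  req#5 t=0ms: DENY
  req#6 t=1ms: ALLOW
  req#7 t=1ms: ALLOW
  req#8 t=1ms: ALLOW
  req#9 t=1ms: DENY
  req#10 t=1ms: DENY
  req#11 t=1ms: DENY
  req#12 t=1ms: DENY
  req#13 t=1ms: DENY
  req#14 t=2ms: ALLOW

Answer: AAAADAAADDDDDA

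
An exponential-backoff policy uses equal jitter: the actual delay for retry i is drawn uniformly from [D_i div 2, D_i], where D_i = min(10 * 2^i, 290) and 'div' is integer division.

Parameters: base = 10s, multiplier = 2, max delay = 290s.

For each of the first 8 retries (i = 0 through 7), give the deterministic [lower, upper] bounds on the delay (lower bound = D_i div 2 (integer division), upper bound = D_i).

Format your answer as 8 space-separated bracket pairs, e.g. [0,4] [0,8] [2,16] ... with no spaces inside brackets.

Computing bounds per retry:
  i=0: D_i=min(10*2^0,290)=10, bounds=[5,10]
  i=1: D_i=min(10*2^1,290)=20, bounds=[10,20]
  i=2: D_i=min(10*2^2,290)=40, bounds=[20,40]
  i=3: D_i=min(10*2^3,290)=80, bounds=[40,80]
  i=4: D_i=min(10*2^4,290)=160, bounds=[80,160]
  i=5: D_i=min(10*2^5,290)=290, bounds=[145,290]
  i=6: D_i=min(10*2^6,290)=290, bounds=[145,290]
  i=7: D_i=min(10*2^7,290)=290, bounds=[145,290]

Answer: [5,10] [10,20] [20,40] [40,80] [80,160] [145,290] [145,290] [145,290]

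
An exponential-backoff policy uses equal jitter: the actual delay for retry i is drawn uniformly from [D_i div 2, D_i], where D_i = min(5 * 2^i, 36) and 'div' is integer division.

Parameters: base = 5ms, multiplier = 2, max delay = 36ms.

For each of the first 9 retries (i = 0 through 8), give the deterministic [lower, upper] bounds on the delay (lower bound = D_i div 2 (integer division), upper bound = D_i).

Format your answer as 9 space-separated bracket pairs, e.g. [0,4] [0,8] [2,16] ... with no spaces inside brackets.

Answer: [2,5] [5,10] [10,20] [18,36] [18,36] [18,36] [18,36] [18,36] [18,36]

Derivation:
Computing bounds per retry:
  i=0: D_i=min(5*2^0,36)=5, bounds=[2,5]
  i=1: D_i=min(5*2^1,36)=10, bounds=[5,10]
  i=2: D_i=min(5*2^2,36)=20, bounds=[10,20]
  i=3: D_i=min(5*2^3,36)=36, bounds=[18,36]
  i=4: D_i=min(5*2^4,36)=36, bounds=[18,36]
  i=5: D_i=min(5*2^5,36)=36, bounds=[18,36]
  i=6: D_i=min(5*2^6,36)=36, bounds=[18,36]
  i=7: D_i=min(5*2^7,36)=36, bounds=[18,36]
  i=8: D_i=min(5*2^8,36)=36, bounds=[18,36]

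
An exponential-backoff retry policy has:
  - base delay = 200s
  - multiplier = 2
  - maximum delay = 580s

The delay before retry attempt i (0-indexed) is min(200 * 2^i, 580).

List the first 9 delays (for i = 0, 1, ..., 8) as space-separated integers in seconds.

Answer: 200 400 580 580 580 580 580 580 580

Derivation:
Computing each delay:
  i=0: min(200*2^0, 580) = 200
  i=1: min(200*2^1, 580) = 400
  i=2: min(200*2^2, 580) = 580
  i=3: min(200*2^3, 580) = 580
  i=4: min(200*2^4, 580) = 580
  i=5: min(200*2^5, 580) = 580
  i=6: min(200*2^6, 580) = 580
  i=7: min(200*2^7, 580) = 580
  i=8: min(200*2^8, 580) = 580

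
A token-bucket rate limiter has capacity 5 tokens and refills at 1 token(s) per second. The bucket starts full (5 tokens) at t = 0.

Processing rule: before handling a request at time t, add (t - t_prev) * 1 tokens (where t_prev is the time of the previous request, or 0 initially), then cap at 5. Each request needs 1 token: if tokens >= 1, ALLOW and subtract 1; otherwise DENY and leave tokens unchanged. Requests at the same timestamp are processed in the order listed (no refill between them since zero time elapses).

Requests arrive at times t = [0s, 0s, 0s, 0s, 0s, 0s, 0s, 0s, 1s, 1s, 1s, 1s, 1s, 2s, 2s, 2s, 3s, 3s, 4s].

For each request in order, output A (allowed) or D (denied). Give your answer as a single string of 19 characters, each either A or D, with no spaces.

Simulating step by step:
  req#1 t=0s: ALLOW
  req#2 t=0s: ALLOW
  req#3 t=0s: ALLOW
  req#4 t=0s: ALLOW
  req#5 t=0s: ALLOW
  req#6 t=0s: DENY
  req#7 t=0s: DENY
  req#8 t=0s: DENY
  req#9 t=1s: ALLOW
  req#10 t=1s: DENY
  req#11 t=1s: DENY
  req#12 t=1s: DENY
  req#13 t=1s: DENY
  req#14 t=2s: ALLOW
  req#15 t=2s: DENY
  req#16 t=2s: DENY
  req#17 t=3s: ALLOW
  req#18 t=3s: DENY
  req#19 t=4s: ALLOW

Answer: AAAAADDDADDDDADDADA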